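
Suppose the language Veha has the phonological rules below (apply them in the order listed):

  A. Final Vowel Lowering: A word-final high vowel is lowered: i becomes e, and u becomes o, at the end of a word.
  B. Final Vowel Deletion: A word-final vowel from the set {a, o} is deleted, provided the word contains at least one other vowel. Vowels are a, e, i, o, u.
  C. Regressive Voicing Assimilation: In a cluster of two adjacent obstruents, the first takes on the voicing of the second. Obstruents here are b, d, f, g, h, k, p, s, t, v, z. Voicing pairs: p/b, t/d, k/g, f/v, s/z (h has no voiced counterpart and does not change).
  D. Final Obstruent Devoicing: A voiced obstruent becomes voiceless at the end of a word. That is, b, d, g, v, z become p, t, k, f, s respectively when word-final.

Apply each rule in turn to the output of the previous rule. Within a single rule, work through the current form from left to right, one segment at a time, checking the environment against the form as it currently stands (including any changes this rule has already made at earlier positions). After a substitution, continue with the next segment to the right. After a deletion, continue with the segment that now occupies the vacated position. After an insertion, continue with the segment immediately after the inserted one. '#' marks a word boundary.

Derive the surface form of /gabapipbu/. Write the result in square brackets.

A Final Vowel Lowering: [gabapipbu] → [gabapipbo]
B Final Vowel Deletion: [gabapipbo] → [gabapipb]
C Regressive Voicing Assimilation: [gabapipb] → [gabapibb]
D Final Obstruent Devoicing: [gabapibb] → [gabapibp]

[gabapibp]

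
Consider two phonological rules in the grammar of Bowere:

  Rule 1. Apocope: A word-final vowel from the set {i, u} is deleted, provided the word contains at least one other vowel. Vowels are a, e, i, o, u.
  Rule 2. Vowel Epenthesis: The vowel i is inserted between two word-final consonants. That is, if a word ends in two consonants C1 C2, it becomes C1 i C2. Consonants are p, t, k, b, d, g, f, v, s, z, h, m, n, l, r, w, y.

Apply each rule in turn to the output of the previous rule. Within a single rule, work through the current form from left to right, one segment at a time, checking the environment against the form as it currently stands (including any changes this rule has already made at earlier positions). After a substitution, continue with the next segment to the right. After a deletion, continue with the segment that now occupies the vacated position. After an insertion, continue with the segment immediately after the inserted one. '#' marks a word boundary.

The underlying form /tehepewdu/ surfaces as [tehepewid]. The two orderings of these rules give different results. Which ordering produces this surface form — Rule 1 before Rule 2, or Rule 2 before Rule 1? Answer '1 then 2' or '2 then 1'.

1 then 2

Order 1 then 2:
  1 Apocope: [tehepewdu] → [tehepewd]
  2 Vowel Epenthesis: [tehepewd] → [tehepewid]
  result: [tehepewid]
Order 2 then 1:
  2 Vowel Epenthesis: no change — [tehepewdu]
  1 Apocope: [tehepewdu] → [tehepewd]
  result: [tehepewd]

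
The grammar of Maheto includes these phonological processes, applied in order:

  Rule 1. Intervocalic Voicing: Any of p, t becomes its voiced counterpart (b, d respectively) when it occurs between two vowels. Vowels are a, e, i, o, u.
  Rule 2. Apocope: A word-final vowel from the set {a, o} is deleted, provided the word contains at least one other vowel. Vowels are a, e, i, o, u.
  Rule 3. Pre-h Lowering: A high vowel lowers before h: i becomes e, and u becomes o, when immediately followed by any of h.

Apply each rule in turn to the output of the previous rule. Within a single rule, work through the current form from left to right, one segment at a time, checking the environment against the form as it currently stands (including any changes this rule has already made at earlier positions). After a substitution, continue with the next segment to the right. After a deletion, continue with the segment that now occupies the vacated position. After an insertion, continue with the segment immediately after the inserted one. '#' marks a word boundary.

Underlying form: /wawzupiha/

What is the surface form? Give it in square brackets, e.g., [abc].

Rule 1 Intervocalic Voicing: [wawzupiha] → [wawzubiha]
Rule 2 Apocope: [wawzubiha] → [wawzubih]
Rule 3 Pre-h Lowering: [wawzubih] → [wawzubeh]

[wawzubeh]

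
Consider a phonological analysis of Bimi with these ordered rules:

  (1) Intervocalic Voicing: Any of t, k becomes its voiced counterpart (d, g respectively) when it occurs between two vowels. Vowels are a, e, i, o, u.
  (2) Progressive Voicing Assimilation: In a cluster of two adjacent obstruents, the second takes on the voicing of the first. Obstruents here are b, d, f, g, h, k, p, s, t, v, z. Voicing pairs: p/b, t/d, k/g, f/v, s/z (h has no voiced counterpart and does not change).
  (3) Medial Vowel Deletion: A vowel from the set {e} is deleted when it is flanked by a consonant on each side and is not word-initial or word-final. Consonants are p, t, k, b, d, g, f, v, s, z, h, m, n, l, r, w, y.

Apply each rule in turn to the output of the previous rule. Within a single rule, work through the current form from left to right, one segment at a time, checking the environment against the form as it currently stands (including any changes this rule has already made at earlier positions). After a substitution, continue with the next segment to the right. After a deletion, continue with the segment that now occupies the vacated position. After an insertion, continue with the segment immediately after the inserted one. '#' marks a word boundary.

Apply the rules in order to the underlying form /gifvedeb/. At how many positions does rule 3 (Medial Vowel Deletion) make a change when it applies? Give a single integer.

2

(1) Intervocalic Voicing: no change — [gifvedeb]
(2) Progressive Voicing Assimilation: [gifvedeb] → [giffedeb]
(3) Medial Vowel Deletion: [giffedeb] → [giffdb]
Rule 3 changed 2 position(s).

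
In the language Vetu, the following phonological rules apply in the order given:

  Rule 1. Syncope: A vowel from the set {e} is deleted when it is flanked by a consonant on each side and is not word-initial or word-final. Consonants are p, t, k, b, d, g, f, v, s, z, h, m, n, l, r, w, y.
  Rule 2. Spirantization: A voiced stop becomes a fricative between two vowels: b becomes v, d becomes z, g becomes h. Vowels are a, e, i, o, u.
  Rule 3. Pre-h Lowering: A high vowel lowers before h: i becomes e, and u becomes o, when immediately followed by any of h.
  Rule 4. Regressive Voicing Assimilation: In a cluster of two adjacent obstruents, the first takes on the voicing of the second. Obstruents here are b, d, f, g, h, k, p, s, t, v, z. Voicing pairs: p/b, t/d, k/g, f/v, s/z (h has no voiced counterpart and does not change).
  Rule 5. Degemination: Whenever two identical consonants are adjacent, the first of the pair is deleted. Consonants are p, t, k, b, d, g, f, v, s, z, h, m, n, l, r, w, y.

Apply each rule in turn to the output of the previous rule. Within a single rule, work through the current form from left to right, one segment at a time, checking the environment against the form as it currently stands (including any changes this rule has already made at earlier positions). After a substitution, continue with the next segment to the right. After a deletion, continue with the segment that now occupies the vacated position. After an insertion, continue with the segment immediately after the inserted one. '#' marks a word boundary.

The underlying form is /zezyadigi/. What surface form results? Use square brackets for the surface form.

Rule 1 Syncope: [zezyadigi] → [zzyadigi]
Rule 2 Spirantization: [zzyadigi] → [zzyazihi]
Rule 3 Pre-h Lowering: [zzyazihi] → [zzyazehi]
Rule 4 Regressive Voicing Assimilation: no change — [zzyazehi]
Rule 5 Degemination: [zzyazehi] → [zyazehi]

[zyazehi]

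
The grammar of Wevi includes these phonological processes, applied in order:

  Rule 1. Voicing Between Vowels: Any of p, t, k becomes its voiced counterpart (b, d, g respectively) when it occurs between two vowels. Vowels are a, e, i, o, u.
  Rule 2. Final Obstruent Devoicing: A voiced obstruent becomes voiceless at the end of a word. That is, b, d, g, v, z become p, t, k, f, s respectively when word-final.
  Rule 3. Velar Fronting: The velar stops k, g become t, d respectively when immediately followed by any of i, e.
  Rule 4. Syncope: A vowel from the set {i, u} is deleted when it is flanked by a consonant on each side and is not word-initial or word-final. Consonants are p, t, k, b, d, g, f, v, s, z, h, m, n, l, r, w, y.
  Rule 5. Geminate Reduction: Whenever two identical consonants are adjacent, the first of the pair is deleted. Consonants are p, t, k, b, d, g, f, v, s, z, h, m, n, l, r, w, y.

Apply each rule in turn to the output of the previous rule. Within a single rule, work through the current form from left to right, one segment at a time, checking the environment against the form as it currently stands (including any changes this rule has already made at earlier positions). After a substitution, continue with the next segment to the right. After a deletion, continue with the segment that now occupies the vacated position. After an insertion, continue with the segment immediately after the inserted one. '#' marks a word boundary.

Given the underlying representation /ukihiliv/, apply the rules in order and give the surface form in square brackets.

[udhlf]

Rule 1 Voicing Between Vowels: [ukihiliv] → [ugihiliv]
Rule 2 Final Obstruent Devoicing: [ugihiliv] → [ugihilif]
Rule 3 Velar Fronting: [ugihilif] → [udihilif]
Rule 4 Syncope: [udihilif] → [udhlf]
Rule 5 Geminate Reduction: no change — [udhlf]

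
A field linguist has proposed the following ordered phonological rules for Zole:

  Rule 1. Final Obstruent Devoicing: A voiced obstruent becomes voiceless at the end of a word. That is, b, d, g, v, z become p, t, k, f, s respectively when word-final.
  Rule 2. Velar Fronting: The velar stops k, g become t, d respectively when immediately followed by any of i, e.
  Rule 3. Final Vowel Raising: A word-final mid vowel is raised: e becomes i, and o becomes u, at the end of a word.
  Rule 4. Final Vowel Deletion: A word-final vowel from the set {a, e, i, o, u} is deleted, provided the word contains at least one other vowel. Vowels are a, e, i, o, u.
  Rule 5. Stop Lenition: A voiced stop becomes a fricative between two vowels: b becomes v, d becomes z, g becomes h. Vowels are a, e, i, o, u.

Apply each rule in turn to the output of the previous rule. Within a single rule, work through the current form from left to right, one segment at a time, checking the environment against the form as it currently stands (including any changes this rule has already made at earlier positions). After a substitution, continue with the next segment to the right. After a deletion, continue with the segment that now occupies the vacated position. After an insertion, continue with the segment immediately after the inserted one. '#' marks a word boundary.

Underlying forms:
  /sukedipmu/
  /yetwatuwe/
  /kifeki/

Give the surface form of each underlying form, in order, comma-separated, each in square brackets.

/sukedipmu/:
  Rule 1 Final Obstruent Devoicing: no change — [sukedipmu]
  Rule 2 Velar Fronting: [sukedipmu] → [sutedipmu]
  Rule 3 Final Vowel Raising: no change — [sutedipmu]
  Rule 4 Final Vowel Deletion: [sutedipmu] → [sutedipm]
  Rule 5 Stop Lenition: [sutedipm] → [sutezipm]
/yetwatuwe/:
  Rule 1 Final Obstruent Devoicing: no change — [yetwatuwe]
  Rule 2 Velar Fronting: no change — [yetwatuwe]
  Rule 3 Final Vowel Raising: [yetwatuwe] → [yetwatuwi]
  Rule 4 Final Vowel Deletion: [yetwatuwi] → [yetwatuw]
  Rule 5 Stop Lenition: no change — [yetwatuw]
/kifeki/:
  Rule 1 Final Obstruent Devoicing: no change — [kifeki]
  Rule 2 Velar Fronting: [kifeki] → [tifeti]
  Rule 3 Final Vowel Raising: no change — [tifeti]
  Rule 4 Final Vowel Deletion: [tifeti] → [tifet]
  Rule 5 Stop Lenition: no change — [tifet]

[sutezipm], [yetwatuw], [tifet]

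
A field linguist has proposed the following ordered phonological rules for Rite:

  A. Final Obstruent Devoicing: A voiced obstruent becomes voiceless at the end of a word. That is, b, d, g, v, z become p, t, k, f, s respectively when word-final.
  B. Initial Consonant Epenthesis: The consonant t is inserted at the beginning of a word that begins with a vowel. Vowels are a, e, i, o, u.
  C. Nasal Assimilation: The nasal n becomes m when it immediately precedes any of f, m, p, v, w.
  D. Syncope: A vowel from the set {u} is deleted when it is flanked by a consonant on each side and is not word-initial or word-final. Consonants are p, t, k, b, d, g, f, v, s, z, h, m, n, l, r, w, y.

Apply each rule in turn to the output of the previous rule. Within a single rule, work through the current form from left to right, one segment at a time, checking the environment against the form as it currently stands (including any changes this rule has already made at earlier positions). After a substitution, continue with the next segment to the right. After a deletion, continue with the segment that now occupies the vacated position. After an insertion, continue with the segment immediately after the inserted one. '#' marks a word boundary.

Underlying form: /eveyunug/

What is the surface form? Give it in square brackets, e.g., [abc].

A Final Obstruent Devoicing: [eveyunug] → [eveyunuk]
B Initial Consonant Epenthesis: [eveyunuk] → [teveyunuk]
C Nasal Assimilation: no change — [teveyunuk]
D Syncope: [teveyunuk] → [teveynk]

[teveynk]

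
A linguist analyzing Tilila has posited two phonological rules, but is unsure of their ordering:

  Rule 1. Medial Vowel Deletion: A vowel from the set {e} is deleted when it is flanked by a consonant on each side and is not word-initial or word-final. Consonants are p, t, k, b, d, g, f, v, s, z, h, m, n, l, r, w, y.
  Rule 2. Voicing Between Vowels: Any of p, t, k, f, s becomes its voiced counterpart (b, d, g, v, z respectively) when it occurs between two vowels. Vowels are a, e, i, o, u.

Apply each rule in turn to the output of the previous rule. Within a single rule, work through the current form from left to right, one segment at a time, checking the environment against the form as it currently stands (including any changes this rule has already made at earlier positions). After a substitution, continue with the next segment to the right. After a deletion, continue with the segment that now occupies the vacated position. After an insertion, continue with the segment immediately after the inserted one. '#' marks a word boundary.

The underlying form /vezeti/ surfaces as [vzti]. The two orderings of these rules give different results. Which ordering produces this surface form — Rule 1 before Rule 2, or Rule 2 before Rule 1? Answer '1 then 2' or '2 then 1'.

Order 1 then 2:
  1 Medial Vowel Deletion: [vezeti] → [vzti]
  2 Voicing Between Vowels: no change — [vzti]
  result: [vzti]
Order 2 then 1:
  2 Voicing Between Vowels: [vezeti] → [vezedi]
  1 Medial Vowel Deletion: [vezedi] → [vzdi]
  result: [vzdi]

1 then 2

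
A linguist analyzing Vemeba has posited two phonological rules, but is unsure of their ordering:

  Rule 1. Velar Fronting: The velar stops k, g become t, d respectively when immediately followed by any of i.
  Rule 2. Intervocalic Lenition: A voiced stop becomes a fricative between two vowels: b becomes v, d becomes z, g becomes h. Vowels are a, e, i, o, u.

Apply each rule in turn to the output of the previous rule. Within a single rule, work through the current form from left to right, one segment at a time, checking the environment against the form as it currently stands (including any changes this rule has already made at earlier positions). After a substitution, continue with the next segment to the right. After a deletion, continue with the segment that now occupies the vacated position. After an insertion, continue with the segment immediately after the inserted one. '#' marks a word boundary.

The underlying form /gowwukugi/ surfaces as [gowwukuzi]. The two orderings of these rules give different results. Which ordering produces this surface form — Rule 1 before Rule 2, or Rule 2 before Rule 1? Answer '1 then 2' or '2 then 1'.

1 then 2

Order 1 then 2:
  1 Velar Fronting: [gowwukugi] → [gowwukudi]
  2 Intervocalic Lenition: [gowwukudi] → [gowwukuzi]
  result: [gowwukuzi]
Order 2 then 1:
  2 Intervocalic Lenition: [gowwukugi] → [gowwukuhi]
  1 Velar Fronting: no change — [gowwukuhi]
  result: [gowwukuhi]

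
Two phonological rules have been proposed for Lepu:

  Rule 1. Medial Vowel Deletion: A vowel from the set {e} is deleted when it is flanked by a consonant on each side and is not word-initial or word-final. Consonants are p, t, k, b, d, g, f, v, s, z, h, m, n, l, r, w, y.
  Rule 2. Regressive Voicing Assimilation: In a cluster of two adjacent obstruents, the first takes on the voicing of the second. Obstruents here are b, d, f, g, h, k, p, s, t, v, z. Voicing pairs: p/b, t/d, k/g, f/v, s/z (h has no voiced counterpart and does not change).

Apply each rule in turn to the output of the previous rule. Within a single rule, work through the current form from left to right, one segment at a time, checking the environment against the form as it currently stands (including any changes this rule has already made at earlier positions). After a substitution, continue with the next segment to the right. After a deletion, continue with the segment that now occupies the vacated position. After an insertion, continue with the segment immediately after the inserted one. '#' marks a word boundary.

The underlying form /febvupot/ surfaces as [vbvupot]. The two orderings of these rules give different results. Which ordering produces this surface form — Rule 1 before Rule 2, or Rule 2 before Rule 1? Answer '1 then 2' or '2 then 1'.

1 then 2

Order 1 then 2:
  1 Medial Vowel Deletion: [febvupot] → [fbvupot]
  2 Regressive Voicing Assimilation: [fbvupot] → [vbvupot]
  result: [vbvupot]
Order 2 then 1:
  2 Regressive Voicing Assimilation: no change — [febvupot]
  1 Medial Vowel Deletion: [febvupot] → [fbvupot]
  result: [fbvupot]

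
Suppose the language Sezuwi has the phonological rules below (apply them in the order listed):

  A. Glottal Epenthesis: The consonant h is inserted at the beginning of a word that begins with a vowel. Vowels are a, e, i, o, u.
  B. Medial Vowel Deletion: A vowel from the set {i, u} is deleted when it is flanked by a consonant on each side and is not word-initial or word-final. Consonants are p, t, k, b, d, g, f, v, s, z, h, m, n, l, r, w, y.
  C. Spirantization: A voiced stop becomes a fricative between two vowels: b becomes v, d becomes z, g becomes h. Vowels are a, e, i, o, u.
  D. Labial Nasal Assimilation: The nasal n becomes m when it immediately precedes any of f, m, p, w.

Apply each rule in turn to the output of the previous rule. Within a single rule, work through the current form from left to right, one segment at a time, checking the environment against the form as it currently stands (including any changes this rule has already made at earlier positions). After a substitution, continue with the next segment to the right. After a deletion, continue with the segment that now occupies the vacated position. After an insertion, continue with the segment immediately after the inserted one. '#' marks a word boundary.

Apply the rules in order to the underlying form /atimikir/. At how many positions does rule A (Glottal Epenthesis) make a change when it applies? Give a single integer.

A Glottal Epenthesis: [atimikir] → [hatimikir]
B Medial Vowel Deletion: [hatimikir] → [hatmkr]
C Spirantization: no change — [hatmkr]
D Labial Nasal Assimilation: no change — [hatmkr]
Rule A changed 1 position(s).

1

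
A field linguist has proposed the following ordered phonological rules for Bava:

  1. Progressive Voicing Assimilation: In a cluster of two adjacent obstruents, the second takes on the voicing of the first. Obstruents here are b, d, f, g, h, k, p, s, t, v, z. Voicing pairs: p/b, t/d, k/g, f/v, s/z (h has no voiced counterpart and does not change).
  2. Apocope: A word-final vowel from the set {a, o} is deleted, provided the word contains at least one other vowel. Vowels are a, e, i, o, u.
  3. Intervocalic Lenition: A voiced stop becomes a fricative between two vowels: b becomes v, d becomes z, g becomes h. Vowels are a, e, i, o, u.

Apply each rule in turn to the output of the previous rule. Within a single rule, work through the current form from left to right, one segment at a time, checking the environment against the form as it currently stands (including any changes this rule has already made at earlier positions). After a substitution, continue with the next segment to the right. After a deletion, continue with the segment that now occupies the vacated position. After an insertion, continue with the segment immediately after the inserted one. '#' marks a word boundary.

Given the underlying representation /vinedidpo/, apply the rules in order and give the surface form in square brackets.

1 Progressive Voicing Assimilation: [vinedidpo] → [vinedidbo]
2 Apocope: [vinedidbo] → [vinedidb]
3 Intervocalic Lenition: [vinedidb] → [vinezidb]

[vinezidb]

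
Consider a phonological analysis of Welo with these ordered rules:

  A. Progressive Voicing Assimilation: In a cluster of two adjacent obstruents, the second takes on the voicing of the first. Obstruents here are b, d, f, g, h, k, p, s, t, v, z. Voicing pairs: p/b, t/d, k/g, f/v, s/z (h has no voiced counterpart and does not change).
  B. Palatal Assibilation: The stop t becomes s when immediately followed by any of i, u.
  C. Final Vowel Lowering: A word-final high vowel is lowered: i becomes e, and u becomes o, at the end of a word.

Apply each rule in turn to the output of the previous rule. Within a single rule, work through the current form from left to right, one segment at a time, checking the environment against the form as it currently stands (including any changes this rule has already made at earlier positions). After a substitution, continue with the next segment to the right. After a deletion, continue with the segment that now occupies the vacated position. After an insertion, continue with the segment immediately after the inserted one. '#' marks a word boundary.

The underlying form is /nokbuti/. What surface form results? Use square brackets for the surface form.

A Progressive Voicing Assimilation: [nokbuti] → [nokputi]
B Palatal Assibilation: [nokputi] → [nokpusi]
C Final Vowel Lowering: [nokpusi] → [nokpuse]

[nokpuse]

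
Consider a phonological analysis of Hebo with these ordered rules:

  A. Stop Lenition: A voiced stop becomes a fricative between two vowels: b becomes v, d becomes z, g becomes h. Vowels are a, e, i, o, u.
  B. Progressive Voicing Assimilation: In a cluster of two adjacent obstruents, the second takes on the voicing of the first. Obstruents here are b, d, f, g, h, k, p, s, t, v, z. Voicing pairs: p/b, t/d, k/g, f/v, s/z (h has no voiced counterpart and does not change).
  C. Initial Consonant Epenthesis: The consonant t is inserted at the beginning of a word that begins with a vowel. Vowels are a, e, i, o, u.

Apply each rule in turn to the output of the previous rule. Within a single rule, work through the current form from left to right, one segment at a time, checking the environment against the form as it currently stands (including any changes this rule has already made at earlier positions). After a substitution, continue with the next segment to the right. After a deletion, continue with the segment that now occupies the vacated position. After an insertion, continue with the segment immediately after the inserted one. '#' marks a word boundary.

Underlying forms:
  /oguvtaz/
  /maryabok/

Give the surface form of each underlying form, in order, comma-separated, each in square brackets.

[tohuvdaz], [maryavok]

/oguvtaz/:
  A Stop Lenition: [oguvtaz] → [ohuvtaz]
  B Progressive Voicing Assimilation: [ohuvtaz] → [ohuvdaz]
  C Initial Consonant Epenthesis: [ohuvdaz] → [tohuvdaz]
/maryabok/:
  A Stop Lenition: [maryabok] → [maryavok]
  B Progressive Voicing Assimilation: no change — [maryavok]
  C Initial Consonant Epenthesis: no change — [maryavok]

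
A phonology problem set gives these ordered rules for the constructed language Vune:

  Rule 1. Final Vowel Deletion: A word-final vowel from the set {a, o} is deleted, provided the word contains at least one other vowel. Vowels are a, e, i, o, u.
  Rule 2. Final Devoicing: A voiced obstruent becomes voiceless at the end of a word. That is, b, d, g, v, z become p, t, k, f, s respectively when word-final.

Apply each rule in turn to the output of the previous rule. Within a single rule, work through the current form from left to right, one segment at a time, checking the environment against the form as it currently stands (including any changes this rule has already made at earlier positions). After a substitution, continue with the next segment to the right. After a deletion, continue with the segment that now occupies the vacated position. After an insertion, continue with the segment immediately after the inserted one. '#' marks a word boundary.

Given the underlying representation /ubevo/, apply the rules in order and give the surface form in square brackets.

[ubef]

Rule 1 Final Vowel Deletion: [ubevo] → [ubev]
Rule 2 Final Devoicing: [ubev] → [ubef]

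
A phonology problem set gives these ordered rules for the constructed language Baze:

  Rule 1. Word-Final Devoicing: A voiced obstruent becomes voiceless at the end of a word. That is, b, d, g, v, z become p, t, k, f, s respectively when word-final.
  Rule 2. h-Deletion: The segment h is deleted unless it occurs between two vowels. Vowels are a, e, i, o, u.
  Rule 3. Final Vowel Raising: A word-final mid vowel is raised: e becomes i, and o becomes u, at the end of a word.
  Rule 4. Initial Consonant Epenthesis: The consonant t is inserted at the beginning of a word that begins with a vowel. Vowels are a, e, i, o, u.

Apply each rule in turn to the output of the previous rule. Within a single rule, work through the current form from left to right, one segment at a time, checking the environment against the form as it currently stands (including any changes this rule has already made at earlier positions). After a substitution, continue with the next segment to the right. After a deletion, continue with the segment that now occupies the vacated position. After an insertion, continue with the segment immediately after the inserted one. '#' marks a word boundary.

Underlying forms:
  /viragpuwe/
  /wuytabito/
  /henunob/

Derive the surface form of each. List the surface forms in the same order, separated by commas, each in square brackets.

[viragpuwi], [wuytabitu], [tenunop]

/viragpuwe/:
  Rule 1 Word-Final Devoicing: no change — [viragpuwe]
  Rule 2 h-Deletion: no change — [viragpuwe]
  Rule 3 Final Vowel Raising: [viragpuwe] → [viragpuwi]
  Rule 4 Initial Consonant Epenthesis: no change — [viragpuwi]
/wuytabito/:
  Rule 1 Word-Final Devoicing: no change — [wuytabito]
  Rule 2 h-Deletion: no change — [wuytabito]
  Rule 3 Final Vowel Raising: [wuytabito] → [wuytabitu]
  Rule 4 Initial Consonant Epenthesis: no change — [wuytabitu]
/henunob/:
  Rule 1 Word-Final Devoicing: [henunob] → [henunop]
  Rule 2 h-Deletion: [henunop] → [enunop]
  Rule 3 Final Vowel Raising: no change — [enunop]
  Rule 4 Initial Consonant Epenthesis: [enunop] → [tenunop]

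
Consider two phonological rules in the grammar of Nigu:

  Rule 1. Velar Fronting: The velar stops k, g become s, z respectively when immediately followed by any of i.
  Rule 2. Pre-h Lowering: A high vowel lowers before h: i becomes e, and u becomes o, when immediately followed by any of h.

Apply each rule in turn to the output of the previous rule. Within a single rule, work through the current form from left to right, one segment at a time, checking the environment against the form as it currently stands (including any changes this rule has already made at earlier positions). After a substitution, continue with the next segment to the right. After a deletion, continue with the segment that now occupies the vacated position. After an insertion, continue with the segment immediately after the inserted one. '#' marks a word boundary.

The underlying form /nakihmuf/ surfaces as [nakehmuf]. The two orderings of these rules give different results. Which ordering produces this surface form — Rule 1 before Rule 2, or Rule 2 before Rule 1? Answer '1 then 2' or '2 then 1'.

2 then 1

Order 1 then 2:
  1 Velar Fronting: [nakihmuf] → [nasihmuf]
  2 Pre-h Lowering: [nasihmuf] → [nasehmuf]
  result: [nasehmuf]
Order 2 then 1:
  2 Pre-h Lowering: [nakihmuf] → [nakehmuf]
  1 Velar Fronting: no change — [nakehmuf]
  result: [nakehmuf]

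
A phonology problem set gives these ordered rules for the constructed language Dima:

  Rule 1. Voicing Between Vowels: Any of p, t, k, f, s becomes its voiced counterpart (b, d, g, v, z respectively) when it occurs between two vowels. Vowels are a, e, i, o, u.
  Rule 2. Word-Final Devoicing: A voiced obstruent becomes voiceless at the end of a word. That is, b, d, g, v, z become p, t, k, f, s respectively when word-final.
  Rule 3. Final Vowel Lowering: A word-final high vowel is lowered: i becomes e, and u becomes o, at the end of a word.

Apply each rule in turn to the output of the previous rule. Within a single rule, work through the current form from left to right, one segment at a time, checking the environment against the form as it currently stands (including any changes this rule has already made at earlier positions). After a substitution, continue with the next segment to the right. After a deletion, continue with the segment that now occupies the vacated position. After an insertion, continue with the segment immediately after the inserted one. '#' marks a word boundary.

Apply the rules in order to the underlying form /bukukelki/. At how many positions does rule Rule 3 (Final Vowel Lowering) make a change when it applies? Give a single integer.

Rule 1 Voicing Between Vowels: [bukukelki] → [bugugelki]
Rule 2 Word-Final Devoicing: no change — [bugugelki]
Rule 3 Final Vowel Lowering: [bugugelki] → [bugugelke]
Rule Rule 3 changed 1 position(s).

1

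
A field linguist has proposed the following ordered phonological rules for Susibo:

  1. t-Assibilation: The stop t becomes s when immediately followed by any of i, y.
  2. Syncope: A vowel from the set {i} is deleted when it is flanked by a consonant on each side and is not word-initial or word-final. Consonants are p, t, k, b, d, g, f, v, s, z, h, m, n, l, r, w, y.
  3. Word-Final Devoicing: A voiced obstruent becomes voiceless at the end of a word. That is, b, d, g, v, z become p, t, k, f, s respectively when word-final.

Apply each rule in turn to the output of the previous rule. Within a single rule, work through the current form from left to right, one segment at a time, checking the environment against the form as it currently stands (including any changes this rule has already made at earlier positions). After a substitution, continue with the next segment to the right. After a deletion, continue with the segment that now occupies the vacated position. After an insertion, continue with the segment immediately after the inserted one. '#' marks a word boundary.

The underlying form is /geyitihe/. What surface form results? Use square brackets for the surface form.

[geyshe]

1 t-Assibilation: [geyitihe] → [geyisihe]
2 Syncope: [geyisihe] → [geyshe]
3 Word-Final Devoicing: no change — [geyshe]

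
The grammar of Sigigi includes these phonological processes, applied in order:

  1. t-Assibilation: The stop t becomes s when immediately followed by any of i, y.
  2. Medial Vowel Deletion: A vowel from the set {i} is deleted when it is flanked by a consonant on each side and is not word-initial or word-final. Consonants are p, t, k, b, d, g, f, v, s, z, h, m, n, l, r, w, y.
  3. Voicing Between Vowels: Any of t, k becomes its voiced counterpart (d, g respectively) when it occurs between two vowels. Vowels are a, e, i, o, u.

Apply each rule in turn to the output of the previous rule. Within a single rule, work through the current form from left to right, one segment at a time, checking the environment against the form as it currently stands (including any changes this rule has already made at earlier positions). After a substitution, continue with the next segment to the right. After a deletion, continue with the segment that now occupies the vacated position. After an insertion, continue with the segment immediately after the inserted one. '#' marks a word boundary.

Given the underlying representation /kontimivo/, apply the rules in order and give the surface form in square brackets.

1 t-Assibilation: [kontimivo] → [konsimivo]
2 Medial Vowel Deletion: [konsimivo] → [konsmvo]
3 Voicing Between Vowels: no change — [konsmvo]

[konsmvo]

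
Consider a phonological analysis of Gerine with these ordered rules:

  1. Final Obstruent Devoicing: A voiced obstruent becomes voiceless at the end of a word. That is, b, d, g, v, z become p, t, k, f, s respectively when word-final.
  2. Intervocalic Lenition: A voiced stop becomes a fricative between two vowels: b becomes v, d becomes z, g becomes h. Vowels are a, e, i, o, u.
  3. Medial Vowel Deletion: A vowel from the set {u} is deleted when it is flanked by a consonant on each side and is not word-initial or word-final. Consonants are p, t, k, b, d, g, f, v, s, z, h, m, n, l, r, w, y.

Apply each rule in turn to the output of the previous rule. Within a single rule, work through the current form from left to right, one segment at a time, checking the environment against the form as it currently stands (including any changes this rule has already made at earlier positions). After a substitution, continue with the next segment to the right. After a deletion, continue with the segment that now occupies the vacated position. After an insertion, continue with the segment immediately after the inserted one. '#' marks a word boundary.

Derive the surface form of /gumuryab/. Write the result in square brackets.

[gmryap]

1 Final Obstruent Devoicing: [gumuryab] → [gumuryap]
2 Intervocalic Lenition: no change — [gumuryap]
3 Medial Vowel Deletion: [gumuryap] → [gmryap]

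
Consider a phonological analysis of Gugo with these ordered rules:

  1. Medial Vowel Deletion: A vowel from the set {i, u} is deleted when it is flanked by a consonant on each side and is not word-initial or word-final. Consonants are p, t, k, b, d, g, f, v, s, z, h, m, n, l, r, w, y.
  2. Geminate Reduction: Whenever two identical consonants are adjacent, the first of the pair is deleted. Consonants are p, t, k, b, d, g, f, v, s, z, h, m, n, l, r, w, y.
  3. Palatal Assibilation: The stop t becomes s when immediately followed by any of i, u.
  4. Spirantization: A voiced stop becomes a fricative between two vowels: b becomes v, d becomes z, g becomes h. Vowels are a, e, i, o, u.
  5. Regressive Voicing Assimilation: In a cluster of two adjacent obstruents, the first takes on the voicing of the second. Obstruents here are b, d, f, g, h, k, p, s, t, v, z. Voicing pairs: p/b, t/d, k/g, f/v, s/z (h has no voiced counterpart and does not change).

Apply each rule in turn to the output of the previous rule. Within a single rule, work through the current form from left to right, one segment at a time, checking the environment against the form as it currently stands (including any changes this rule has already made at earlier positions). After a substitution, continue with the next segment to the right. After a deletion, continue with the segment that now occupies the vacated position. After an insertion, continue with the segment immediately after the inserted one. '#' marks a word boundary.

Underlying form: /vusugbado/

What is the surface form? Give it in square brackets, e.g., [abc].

1 Medial Vowel Deletion: [vusugbado] → [vsgbado]
2 Geminate Reduction: no change — [vsgbado]
3 Palatal Assibilation: no change — [vsgbado]
4 Spirantization: [vsgbado] → [vsgbazo]
5 Regressive Voicing Assimilation: [vsgbazo] → [fzgbazo]

[fzgbazo]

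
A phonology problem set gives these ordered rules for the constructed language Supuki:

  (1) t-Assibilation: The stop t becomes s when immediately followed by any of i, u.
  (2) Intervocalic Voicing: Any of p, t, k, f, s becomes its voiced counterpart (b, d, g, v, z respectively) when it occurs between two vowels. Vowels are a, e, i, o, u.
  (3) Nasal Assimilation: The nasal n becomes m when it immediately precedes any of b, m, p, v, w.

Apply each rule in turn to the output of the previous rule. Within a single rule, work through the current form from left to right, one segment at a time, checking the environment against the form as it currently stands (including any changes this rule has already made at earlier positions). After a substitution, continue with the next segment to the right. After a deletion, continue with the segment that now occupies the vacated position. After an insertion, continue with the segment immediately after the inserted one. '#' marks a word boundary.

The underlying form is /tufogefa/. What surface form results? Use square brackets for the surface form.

(1) t-Assibilation: [tufogefa] → [sufogefa]
(2) Intervocalic Voicing: [sufogefa] → [suvogeva]
(3) Nasal Assimilation: no change — [suvogeva]

[suvogeva]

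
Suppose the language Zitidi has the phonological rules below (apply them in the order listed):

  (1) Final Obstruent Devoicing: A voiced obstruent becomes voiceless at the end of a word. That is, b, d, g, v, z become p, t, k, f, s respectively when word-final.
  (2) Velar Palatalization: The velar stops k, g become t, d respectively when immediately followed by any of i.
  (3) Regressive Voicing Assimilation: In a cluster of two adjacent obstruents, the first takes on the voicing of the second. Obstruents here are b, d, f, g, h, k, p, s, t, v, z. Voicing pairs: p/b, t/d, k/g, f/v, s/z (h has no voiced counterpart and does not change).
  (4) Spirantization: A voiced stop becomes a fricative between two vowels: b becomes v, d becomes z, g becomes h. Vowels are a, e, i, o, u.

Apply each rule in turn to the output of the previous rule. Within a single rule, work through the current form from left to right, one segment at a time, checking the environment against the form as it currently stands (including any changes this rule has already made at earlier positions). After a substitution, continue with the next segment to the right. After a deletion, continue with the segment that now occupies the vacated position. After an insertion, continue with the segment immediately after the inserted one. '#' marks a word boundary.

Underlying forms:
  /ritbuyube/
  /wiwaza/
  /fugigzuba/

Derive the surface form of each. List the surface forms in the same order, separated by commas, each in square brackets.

[ridbuyuve], [wiwaza], [fuzigzuva]

/ritbuyube/:
  (1) Final Obstruent Devoicing: no change — [ritbuyube]
  (2) Velar Palatalization: no change — [ritbuyube]
  (3) Regressive Voicing Assimilation: [ritbuyube] → [ridbuyube]
  (4) Spirantization: [ridbuyube] → [ridbuyuve]
/wiwaza/:
  (1) Final Obstruent Devoicing: no change — [wiwaza]
  (2) Velar Palatalization: no change — [wiwaza]
  (3) Regressive Voicing Assimilation: no change — [wiwaza]
  (4) Spirantization: no change — [wiwaza]
/fugigzuba/:
  (1) Final Obstruent Devoicing: no change — [fugigzuba]
  (2) Velar Palatalization: [fugigzuba] → [fudigzuba]
  (3) Regressive Voicing Assimilation: no change — [fudigzuba]
  (4) Spirantization: [fudigzuba] → [fuzigzuva]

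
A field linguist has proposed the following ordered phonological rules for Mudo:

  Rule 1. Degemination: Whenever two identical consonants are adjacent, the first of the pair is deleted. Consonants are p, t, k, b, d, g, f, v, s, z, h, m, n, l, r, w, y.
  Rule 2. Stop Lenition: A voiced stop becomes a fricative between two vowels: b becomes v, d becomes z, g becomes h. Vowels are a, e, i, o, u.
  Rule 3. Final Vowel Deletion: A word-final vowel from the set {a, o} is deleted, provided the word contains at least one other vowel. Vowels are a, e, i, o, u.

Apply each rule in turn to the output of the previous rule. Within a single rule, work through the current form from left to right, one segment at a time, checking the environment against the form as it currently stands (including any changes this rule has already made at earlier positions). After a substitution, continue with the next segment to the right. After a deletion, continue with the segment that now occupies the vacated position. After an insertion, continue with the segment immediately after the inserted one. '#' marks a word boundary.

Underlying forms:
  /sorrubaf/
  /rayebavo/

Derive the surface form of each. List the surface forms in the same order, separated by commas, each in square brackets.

/sorrubaf/:
  Rule 1 Degemination: [sorrubaf] → [sorubaf]
  Rule 2 Stop Lenition: [sorubaf] → [soruvaf]
  Rule 3 Final Vowel Deletion: no change — [soruvaf]
/rayebavo/:
  Rule 1 Degemination: no change — [rayebavo]
  Rule 2 Stop Lenition: [rayebavo] → [rayevavo]
  Rule 3 Final Vowel Deletion: [rayevavo] → [rayevav]

[soruvaf], [rayevav]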